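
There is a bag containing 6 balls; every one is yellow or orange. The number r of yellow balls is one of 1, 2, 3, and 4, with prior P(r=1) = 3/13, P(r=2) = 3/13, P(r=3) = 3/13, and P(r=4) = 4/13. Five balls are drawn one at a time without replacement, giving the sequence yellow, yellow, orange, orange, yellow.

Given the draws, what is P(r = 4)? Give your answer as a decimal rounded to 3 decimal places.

0.640

For each hypothesis, P(data | H) works out to: P(data | r = 1) = (1/6)(0/5) = 0; P(data | r = 2) = (2/6)(1/5)(4/4)(3/3)(0/2) = 0; P(data | r = 3) = (3/6)(2/5)(3/4)(2/3)(1/2) = 1/20; P(data | r = 4) = (4/6)(3/5)(2/4)(1/3)(2/2) = 1/15.
The prior-weighted likelihoods are 3/13 · 0 = 0, 3/13 · 0 = 0, 3/13 · 1/20 = 3/260, 4/13 · 1/15 = 4/195; these sum to 5/156.
By Bayes' rule, P(r = 4 | data) = (4/195) / (5/156) = 16/25.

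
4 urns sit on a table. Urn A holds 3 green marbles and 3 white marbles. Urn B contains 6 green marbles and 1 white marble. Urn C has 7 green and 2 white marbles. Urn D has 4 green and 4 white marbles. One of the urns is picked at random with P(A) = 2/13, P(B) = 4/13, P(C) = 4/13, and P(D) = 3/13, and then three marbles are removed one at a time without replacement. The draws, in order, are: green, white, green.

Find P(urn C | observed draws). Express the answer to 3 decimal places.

0.339

Compute the likelihood of the observed sequence for each case: P(data | urn A) = (3/6)(3/5)(2/4) = 3/20; P(data | urn B) = (6/7)(1/6)(5/5) = 1/7; P(data | urn C) = (7/9)(2/8)(6/7) = 1/6; P(data | urn D) = (4/8)(4/7)(3/6) = 1/7.
The prior-weighted likelihoods are 2/13 · 3/20 = 3/130, 4/13 · 1/7 = 4/91, 4/13 · 1/6 = 2/39, 3/13 · 1/7 = 3/91; these sum to 59/390.
Therefore the posterior P(urn C | data) = (2/39) / (59/390) = 20/59.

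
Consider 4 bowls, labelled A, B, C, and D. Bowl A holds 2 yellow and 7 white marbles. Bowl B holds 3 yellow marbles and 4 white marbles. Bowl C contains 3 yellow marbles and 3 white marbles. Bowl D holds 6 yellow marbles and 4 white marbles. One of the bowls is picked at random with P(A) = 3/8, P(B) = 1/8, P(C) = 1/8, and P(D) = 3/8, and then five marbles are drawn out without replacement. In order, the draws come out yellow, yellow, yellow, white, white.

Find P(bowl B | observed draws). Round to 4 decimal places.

Under each hypothesis, the probability of the observed sequence is: P(data | bowl A) = (2/9)(1/8)(0/7) = 0; P(data | bowl B) = (3/7)(2/6)(1/5)(4/4)(3/3) = 0.028571; P(data | bowl C) = (3/6)(2/5)(1/4)(3/3)(2/2) = 0.05; P(data | bowl D) = (6/10)(5/9)(4/8)(4/7)(3/6) = 0.047619.
Weighting by the prior gives 3/8 · 0 = 0, 1/8 · 0.028571 = 0.0035714, 1/8 · 0.05 = 0.00625, 3/8 · 0.047619 = 0.017857; these sum to 0.027679.
So P(bowl B | data) = (0.0035714) / (0.027679) = 0.12903.

0.1290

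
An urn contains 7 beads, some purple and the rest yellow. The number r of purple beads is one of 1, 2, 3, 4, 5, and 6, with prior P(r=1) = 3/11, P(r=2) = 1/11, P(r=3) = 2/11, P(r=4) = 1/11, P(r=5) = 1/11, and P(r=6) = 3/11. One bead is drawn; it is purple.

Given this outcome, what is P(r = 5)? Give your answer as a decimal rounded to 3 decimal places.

Compute the likelihood of this draw for each case: P(data | r = 1) = (1/7) = 1/7; P(data | r = 2) = (2/7) = 2/7; P(data | r = 3) = (3/7) = 3/7; P(data | r = 4) = (4/7) = 4/7; P(data | r = 5) = (5/7) = 5/7; P(data | r = 6) = (6/7) = 6/7.
Weighting by the prior gives 3/11 · 1/7 = 3/77, 1/11 · 2/7 = 2/77, 2/11 · 3/7 = 6/77, 1/11 · 4/7 = 4/77, 1/11 · 5/7 = 5/77, 3/11 · 6/7 = 18/77; these sum to 38/77.
So P(r = 5 | data) = (5/77) / (38/77) = 5/38.

0.132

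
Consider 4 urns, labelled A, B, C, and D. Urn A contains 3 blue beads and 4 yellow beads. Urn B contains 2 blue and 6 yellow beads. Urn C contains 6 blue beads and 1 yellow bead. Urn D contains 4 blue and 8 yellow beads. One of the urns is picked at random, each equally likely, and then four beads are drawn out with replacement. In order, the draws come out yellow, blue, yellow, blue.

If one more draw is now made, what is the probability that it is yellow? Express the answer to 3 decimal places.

0.600

The likelihood of the observed sequence under each hypothesis: P(data | urn A) = (4/7)(3/7)(4/7)(3/7) = 0.059975; P(data | urn B) = (6/8)(2/8)(6/8)(2/8) = 0.035156; P(data | urn C) = (1/7)(6/7)(1/7)(6/7) = 0.014994; P(data | urn D) = (8/12)(4/12)(8/12)(4/12) = 0.049383.
Weighting by the prior gives 1/4 · 0.059975 = 0.014994, 1/4 · 0.035156 = 0.0087891, 1/4 · 0.014994 = 0.0037484, 1/4 · 0.049383 = 0.012346; these sum to 0.039877.
Normalising, the posterior is P(urn A | data) = 0.376, P(urn B | data) = 0.2204, P(urn C | data) = 0.094, P(urn D | data) = 0.30959.
Averaging over the posterior, P(yellow next | data) = (4/7)(0.376) + (3/4)(0.2204) + (1/7)(0.094) + (2/3)(0.30959) = 0.59999.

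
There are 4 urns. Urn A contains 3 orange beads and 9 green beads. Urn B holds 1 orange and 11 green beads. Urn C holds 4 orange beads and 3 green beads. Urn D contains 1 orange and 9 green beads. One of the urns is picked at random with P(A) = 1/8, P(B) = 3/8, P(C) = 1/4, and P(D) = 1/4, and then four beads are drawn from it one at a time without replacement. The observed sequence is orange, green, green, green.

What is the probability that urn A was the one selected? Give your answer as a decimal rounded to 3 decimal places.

0.201

Compute the likelihood of the observed sequence for each case: P(data | urn A) = (3/12)(9/11)(8/10)(7/9) = 0.12727; P(data | urn B) = (1/12)(11/11)(10/10)(9/9) = 0.083333; P(data | urn C) = (4/7)(3/6)(2/5)(1/4) = 0.028571; P(data | urn D) = (1/10)(9/9)(8/8)(7/7) = 0.1.
Weighting by the prior gives 1/8 · 0.12727 = 0.015909, 3/8 · 0.083333 = 0.03125, 1/4 · 0.028571 = 0.0071429, 1/4 · 0.1 = 0.025; with total 0.079302.
Hence P(urn A | data) = (0.015909) / (0.079302) = 0.20061.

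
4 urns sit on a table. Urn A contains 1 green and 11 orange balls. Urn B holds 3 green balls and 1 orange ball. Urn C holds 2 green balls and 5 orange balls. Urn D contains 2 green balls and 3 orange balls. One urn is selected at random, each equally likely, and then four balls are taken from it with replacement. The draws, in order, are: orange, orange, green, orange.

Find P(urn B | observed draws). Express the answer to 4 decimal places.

Compute the likelihood of the observed sequence for each case: P(data | urn A) = (11/12)(11/12)(1/12)(11/12) = 0.064188; P(data | urn B) = (1/4)(1/4)(3/4)(1/4) = 0.011719; P(data | urn C) = (5/7)(5/7)(2/7)(5/7) = 0.10412; P(data | urn D) = (3/5)(3/5)(2/5)(3/5) = 0.0864.
Multiplying each by its prior: 1/4 · 0.064188 = 0.016047, 1/4 · 0.011719 = 0.0029297, 1/4 · 0.10412 = 0.026031, 1/4 · 0.0864 = 0.0216; with total 0.066607.
By Bayes' rule, P(urn B | data) = (0.0029297) / (0.066607) = 0.043984.

0.0440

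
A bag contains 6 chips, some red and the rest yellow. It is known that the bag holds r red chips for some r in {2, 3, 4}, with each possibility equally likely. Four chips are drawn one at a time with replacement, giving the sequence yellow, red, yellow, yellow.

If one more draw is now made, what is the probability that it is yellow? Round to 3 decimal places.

0.566

The likelihood of the observed sequence under each hypothesis: P(data | r = 2) = (4/6)(2/6)(4/6)(4/6) = 0.098765; P(data | r = 3) = (3/6)(3/6)(3/6)(3/6) = 0.0625; P(data | r = 4) = (2/6)(4/6)(2/6)(2/6) = 0.024691.
Weighting by the prior gives 1/3 · 0.098765 = 0.032922, 1/3 · 0.0625 = 0.020833, 1/3 · 0.024691 = 0.0082305; summing to 0.061986.
Normalising, the posterior is P(r = 2 | data) = 0.53112, P(r = 3 | data) = 0.3361, P(r = 4 | data) = 0.13278.
Averaging over the posterior, P(yellow next | data) = (2/3)(0.53112) + (1/2)(0.3361) + (1/3)(0.13278) = 0.56639.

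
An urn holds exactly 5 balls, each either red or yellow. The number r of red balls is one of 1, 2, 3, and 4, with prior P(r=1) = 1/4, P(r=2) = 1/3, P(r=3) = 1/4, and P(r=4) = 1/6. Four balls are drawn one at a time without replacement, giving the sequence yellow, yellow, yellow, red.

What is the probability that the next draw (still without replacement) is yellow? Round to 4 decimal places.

For each hypothesis, P(data | H) works out to: P(data | r = 1) = (4/5)(3/4)(2/3)(1/2) = 1/5; P(data | r = 2) = (3/5)(2/4)(1/3)(2/2) = 1/10; P(data | r = 3) = (2/5)(1/4)(0/3) = 0; P(data | r = 4) = (1/5)(0/4) = 0.
The prior-weighted likelihoods are 1/4 · 1/5 = 1/20, 1/3 · 1/10 = 1/30, 1/4 · 0 = 0, 1/6 · 0 = 0; with total 1/12.
The posterior is then P(r = 1 | data) = 3/5, P(r = 2 | data) = 2/5, P(r = 3 | data) = 0, P(r = 4 | data) = 0.
The predictive probability is P(yellow next | data) = (1)(3/5) + (0)(2/5) = 3/5.

0.6000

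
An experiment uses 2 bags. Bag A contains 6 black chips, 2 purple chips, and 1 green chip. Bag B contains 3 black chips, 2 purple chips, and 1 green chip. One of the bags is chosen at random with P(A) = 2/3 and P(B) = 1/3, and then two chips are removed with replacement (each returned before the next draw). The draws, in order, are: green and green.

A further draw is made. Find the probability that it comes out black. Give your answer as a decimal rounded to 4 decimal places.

0.5784

Under each hypothesis, the probability of the observed sequence is: P(data | bag A) = (1/9)(1/9) = 1/81; P(data | bag B) = (1/6)(1/6) = 1/36.
Weighting by the prior gives 2/3 · 1/81 = 2/243, 1/3 · 1/36 = 1/108; with total 17/972.
The posterior is then P(bag A | data) = 8/17, P(bag B | data) = 9/17.
Averaging over the posterior, P(black next | data) = (2/3)(8/17) + (1/2)(9/17) = 59/102.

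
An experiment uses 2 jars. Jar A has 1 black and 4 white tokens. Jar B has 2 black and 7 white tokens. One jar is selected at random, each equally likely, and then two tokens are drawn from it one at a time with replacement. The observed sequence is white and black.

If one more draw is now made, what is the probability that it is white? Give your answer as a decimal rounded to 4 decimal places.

0.7885

For each hypothesis, P(data | H) works out to: P(data | jar A) = (4/5)(1/5) = 0.16; P(data | jar B) = (7/9)(2/9) = 0.17284.
Multiplying each by its prior: 1/2 · 0.16 = 0.08, 1/2 · 0.17284 = 0.08642; these sum to 0.16642.
Normalising, the posterior is P(jar A | data) = 0.48071, P(jar B | data) = 0.51929.
So P(white next | data) = Σ P(white next | H) P(H | data) = (4/5)(0.48071) + (7/9)(0.51929) = 0.78846.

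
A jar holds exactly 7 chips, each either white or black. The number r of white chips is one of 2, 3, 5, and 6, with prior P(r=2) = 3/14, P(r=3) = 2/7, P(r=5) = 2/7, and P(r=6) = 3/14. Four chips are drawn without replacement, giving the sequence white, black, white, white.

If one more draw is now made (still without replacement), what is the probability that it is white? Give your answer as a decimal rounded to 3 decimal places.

Compute the likelihood of the observed sequence for each case: P(data | r = 2) = (2/7)(5/6)(1/5)(0/4) = 0; P(data | r = 3) = (3/7)(4/6)(2/5)(1/4) = 1/35; P(data | r = 5) = (5/7)(2/6)(4/5)(3/4) = 1/7; P(data | r = 6) = (6/7)(1/6)(5/5)(4/4) = 1/7.
Weighting by the prior gives 3/14 · 0 = 0, 2/7 · 1/35 = 2/245, 2/7 · 1/7 = 2/49, 3/14 · 1/7 = 3/98; these sum to 39/490.
Normalising, the posterior is P(r = 2 | data) = 0, P(r = 3 | data) = 4/39, P(r = 5 | data) = 20/39, P(r = 6 | data) = 5/13.
So P(white next | data) = Σ P(white next | H) P(H | data) = (0)(4/39) + (2/3)(20/39) + (1)(5/13) = 85/117.

0.726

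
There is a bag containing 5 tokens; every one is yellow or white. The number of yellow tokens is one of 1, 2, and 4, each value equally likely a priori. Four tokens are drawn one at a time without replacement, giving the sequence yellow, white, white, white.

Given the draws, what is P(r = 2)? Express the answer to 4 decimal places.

The likelihood of the observed sequence under each hypothesis: P(data | r = 1) = (1/5)(4/4)(3/3)(2/2) = 1/5; P(data | r = 2) = (2/5)(3/4)(2/3)(1/2) = 1/10; P(data | r = 4) = (4/5)(1/4)(0/3) = 0.
The prior-weighted likelihoods are 1/3 · 1/5 = 1/15, 1/3 · 1/10 = 1/30, 1/3 · 0 = 0; summing to 1/10.
So P(r = 2 | data) = (1/30) / (1/10) = 1/3.

0.3333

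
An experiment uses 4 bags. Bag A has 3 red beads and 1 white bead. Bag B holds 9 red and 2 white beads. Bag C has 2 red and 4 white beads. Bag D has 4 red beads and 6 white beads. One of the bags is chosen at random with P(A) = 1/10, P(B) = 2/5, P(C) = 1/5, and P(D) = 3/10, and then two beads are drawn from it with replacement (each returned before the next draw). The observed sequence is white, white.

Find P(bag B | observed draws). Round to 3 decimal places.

0.061

Under each hypothesis, the probability of the observed sequence is: P(data | bag A) = (1/4)(1/4) = 0.0625; P(data | bag B) = (2/11)(2/11) = 0.033058; P(data | bag C) = (4/6)(4/6) = 0.44444; P(data | bag D) = (6/10)(6/10) = 0.36.
Weighting by the prior gives 1/10 · 0.0625 = 0.00625, 2/5 · 0.033058 = 0.013223, 1/5 · 0.44444 = 0.088889, 3/10 · 0.36 = 0.108; these sum to 0.21636.
By Bayes' rule, P(bag B | data) = (0.013223) / (0.21636) = 0.061116.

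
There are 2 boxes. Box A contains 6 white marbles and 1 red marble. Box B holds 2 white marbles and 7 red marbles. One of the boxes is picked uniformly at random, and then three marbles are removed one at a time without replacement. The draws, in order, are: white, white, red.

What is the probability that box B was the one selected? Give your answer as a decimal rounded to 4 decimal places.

0.1628

Compute the likelihood of the observed sequence for each case: P(data | box A) = (6/7)(5/6)(1/5) = 1/7; P(data | box B) = (2/9)(1/8)(7/7) = 1/36.
The prior-weighted likelihoods are 1/2 · 1/7 = 1/14, 1/2 · 1/36 = 1/72; summing to 43/504.
Hence P(box B | data) = (1/72) / (43/504) = 7/43.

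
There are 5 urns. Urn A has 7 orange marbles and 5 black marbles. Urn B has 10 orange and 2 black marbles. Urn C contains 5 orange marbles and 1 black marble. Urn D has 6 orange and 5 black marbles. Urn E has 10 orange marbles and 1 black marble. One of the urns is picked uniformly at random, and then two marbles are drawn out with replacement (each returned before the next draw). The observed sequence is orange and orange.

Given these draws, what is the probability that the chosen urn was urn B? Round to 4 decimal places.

Compute the likelihood of the observed sequence for each case: P(data | urn A) = (7/12)(7/12) = 0.34028; P(data | urn B) = (10/12)(10/12) = 0.69444; P(data | urn C) = (5/6)(5/6) = 0.69444; P(data | urn D) = (6/11)(6/11) = 0.29752; P(data | urn E) = (10/11)(10/11) = 0.82645.
The prior-weighted likelihoods are 1/5 · 0.34028 = 0.068056, 1/5 · 0.69444 = 0.13889, 1/5 · 0.69444 = 0.13889, 1/5 · 0.29752 = 0.059504, 1/5 · 0.82645 = 0.16529; with total 0.57063.
Therefore the posterior P(urn B | data) = (0.13889) / (0.57063) = 0.2434.

0.2434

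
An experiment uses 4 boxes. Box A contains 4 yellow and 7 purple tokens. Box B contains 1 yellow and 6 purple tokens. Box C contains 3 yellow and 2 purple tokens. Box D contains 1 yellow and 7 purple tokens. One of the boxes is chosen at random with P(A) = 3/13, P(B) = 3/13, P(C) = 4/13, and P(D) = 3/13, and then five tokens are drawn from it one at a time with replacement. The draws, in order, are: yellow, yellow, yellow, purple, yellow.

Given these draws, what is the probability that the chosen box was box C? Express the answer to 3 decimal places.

For each hypothesis, P(data | H) works out to: P(data | box A) = (4/11)(4/11)(4/11)(7/11)(4/11) = 0.011127; P(data | box B) = (1/7)(1/7)(1/7)(6/7)(1/7) = 0.00035699; P(data | box C) = (3/5)(3/5)(3/5)(2/5)(3/5) = 0.05184; P(data | box D) = (1/8)(1/8)(1/8)(7/8)(1/8) = 0.00021362.
Multiplying each by its prior: 3/13 · 0.011127 = 0.0025677, 3/13 · 0.00035699 = 8.2383e-05, 4/13 · 0.05184 = 0.015951, 3/13 · 0.00021362 = 4.9298e-05; with total 0.01865.
Hence P(box C | data) = (0.015951) / (0.01865) = 0.85526.

0.855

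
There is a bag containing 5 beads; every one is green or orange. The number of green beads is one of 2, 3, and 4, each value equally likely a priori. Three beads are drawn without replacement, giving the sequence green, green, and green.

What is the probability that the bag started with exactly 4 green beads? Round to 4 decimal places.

The likelihood of the observed sequence under each hypothesis: P(data | r = 2) = (2/5)(1/4)(0/3) = 0; P(data | r = 3) = (3/5)(2/4)(1/3) = 1/10; P(data | r = 4) = (4/5)(3/4)(2/3) = 2/5.
Weighting by the prior gives 1/3 · 0 = 0, 1/3 · 1/10 = 1/30, 1/3 · 2/5 = 2/15; summing to 1/6.
Therefore the posterior P(r = 4 | data) = (2/15) / (1/6) = 4/5.

0.8000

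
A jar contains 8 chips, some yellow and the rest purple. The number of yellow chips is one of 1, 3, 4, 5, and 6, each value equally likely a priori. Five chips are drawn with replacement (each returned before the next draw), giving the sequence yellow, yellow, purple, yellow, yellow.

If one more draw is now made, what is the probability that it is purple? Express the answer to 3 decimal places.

For each hypothesis, P(data | H) works out to: P(data | r = 1) = (1/8)(1/8)(7/8)(1/8)(1/8) = 0.00021362; P(data | r = 3) = (3/8)(3/8)(5/8)(3/8)(3/8) = 0.01236; P(data | r = 4) = (4/8)(4/8)(4/8)(4/8)(4/8) = 0.03125; P(data | r = 5) = (5/8)(5/8)(3/8)(5/8)(5/8) = 0.05722; P(data | r = 6) = (6/8)(6/8)(2/8)(6/8)(6/8) = 0.079102.
Weighting by the prior gives 1/5 · 0.00021362 = 4.2725e-05, 1/5 · 0.01236 = 0.0024719, 1/5 · 0.03125 = 0.00625, 1/5 · 0.05722 = 0.011444, 1/5 · 0.079102 = 0.01582; these sum to 0.036029.
Normalising, the posterior is P(r = 1 | data) = 0.0011858, P(r = 3 | data) = 0.068609, P(r = 4 | data) = 0.17347, P(r = 5 | data) = 0.31764, P(r = 6 | data) = 0.4391.
The predictive probability is P(purple next | data) = (7/8)(0.0011858) + (5/8)(0.068609) + (1/2)(0.17347) + (3/8)(0.31764) + (1/4)(0.4391) = 0.35954.

0.360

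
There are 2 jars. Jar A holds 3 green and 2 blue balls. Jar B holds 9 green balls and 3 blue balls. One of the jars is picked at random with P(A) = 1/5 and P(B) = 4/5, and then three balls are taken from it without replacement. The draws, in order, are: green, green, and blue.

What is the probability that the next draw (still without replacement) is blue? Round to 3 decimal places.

For each hypothesis, P(data | H) works out to: P(data | jar A) = (3/5)(2/4)(2/3) = 1/5; P(data | jar B) = (9/12)(8/11)(3/10) = 9/55.
The prior-weighted likelihoods are 1/5 · 1/5 = 1/25, 4/5 · 9/55 = 36/275; these sum to 47/275.
Normalising, the posterior is P(jar A | data) = 11/47, P(jar B | data) = 36/47.
So P(blue next | data) = Σ P(blue next | H) P(H | data) = (1/2)(11/47) + (2/9)(36/47) = 27/94.

0.287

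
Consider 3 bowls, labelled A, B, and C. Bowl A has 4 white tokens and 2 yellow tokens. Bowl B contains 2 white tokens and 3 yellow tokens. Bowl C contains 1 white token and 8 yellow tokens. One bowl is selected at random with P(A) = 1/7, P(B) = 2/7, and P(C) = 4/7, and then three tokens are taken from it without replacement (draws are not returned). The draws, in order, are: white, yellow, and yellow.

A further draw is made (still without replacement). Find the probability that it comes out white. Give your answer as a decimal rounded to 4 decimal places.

0.2927

The likelihood of the observed sequence under each hypothesis: P(data | bowl A) = (4/6)(2/5)(1/4) = 1/15; P(data | bowl B) = (2/5)(3/4)(2/3) = 1/5; P(data | bowl C) = (1/9)(8/8)(7/7) = 1/9.
Weighting by the prior gives 1/7 · 1/15 = 1/105, 2/7 · 1/5 = 2/35, 4/7 · 1/9 = 4/63; summing to 41/315.
Normalising, the posterior is P(bowl A | data) = 3/41, P(bowl B | data) = 18/41, P(bowl C | data) = 20/41.
The predictive probability is P(white next | data) = (1)(3/41) + (1/2)(18/41) + (0)(20/41) = 12/41.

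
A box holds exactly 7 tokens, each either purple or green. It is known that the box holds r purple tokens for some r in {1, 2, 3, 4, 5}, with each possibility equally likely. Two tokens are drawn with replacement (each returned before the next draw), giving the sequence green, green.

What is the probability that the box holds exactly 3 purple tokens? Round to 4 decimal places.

For each hypothesis, P(data | H) works out to: P(data | r = 1) = (6/7)(6/7) = 36/49; P(data | r = 2) = (5/7)(5/7) = 25/49; P(data | r = 3) = (4/7)(4/7) = 16/49; P(data | r = 4) = (3/7)(3/7) = 9/49; P(data | r = 5) = (2/7)(2/7) = 4/49.
Multiplying each by its prior: 1/5 · 36/49 = 36/245, 1/5 · 25/49 = 5/49, 1/5 · 16/49 = 16/245, 1/5 · 9/49 = 9/245, 1/5 · 4/49 = 4/245; these sum to 18/49.
Therefore the posterior P(r = 3 | data) = (16/245) / (18/49) = 8/45.

0.1778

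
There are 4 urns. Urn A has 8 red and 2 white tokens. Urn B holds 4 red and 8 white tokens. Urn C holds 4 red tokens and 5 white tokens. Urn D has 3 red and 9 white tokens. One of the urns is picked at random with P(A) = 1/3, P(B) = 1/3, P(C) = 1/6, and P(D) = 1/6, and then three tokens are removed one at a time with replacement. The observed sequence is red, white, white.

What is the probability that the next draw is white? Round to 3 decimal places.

The likelihood of the observed sequence under each hypothesis: P(data | urn A) = (8/10)(2/10)(2/10) = 0.032; P(data | urn B) = (4/12)(8/12)(8/12) = 0.14815; P(data | urn C) = (4/9)(5/9)(5/9) = 0.13717; P(data | urn D) = (3/12)(9/12)(9/12) = 0.14062.
The prior-weighted likelihoods are 1/3 · 0.032 = 0.010667, 1/3 · 0.14815 = 0.049383, 1/6 · 0.13717 = 0.022862, 1/6 · 0.14062 = 0.023438; with total 0.10635.
The posterior is then P(urn A | data) = 0.1003, P(urn B | data) = 0.46434, P(urn C | data) = 0.21497, P(urn D | data) = 0.22038.
So P(white next | data) = Σ P(white next | H) P(H | data) = (1/5)(0.1003) + (2/3)(0.46434) + (5/9)(0.21497) + (3/4)(0.22038) = 0.61434.

0.614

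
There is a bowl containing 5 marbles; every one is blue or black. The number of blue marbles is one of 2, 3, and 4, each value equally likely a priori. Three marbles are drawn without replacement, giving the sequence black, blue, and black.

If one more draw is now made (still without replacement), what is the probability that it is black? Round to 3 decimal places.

0.333

Under each hypothesis, the probability of the observed sequence is: P(data | r = 2) = (3/5)(2/4)(2/3) = 1/5; P(data | r = 3) = (2/5)(3/4)(1/3) = 1/10; P(data | r = 4) = (1/5)(4/4)(0/3) = 0.
The prior-weighted likelihoods are 1/3 · 1/5 = 1/15, 1/3 · 1/10 = 1/30, 1/3 · 0 = 0; with total 1/10.
The posterior is then P(r = 2 | data) = 2/3, P(r = 3 | data) = 1/3, P(r = 4 | data) = 0.
So P(black next | data) = Σ P(black next | H) P(H | data) = (1/2)(2/3) + (0)(1/3) = 1/3.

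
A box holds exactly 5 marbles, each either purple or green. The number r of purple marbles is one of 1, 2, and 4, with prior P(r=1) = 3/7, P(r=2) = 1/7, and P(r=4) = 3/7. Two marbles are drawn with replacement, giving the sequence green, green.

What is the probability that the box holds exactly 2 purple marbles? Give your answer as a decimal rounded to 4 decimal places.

The likelihood of the observed sequence under each hypothesis: P(data | r = 1) = (4/5)(4/5) = 16/25; P(data | r = 2) = (3/5)(3/5) = 9/25; P(data | r = 4) = (1/5)(1/5) = 1/25.
Weighting by the prior gives 3/7 · 16/25 = 48/175, 1/7 · 9/25 = 9/175, 3/7 · 1/25 = 3/175; summing to 12/35.
So P(r = 2 | data) = (9/175) / (12/35) = 3/20.

0.1500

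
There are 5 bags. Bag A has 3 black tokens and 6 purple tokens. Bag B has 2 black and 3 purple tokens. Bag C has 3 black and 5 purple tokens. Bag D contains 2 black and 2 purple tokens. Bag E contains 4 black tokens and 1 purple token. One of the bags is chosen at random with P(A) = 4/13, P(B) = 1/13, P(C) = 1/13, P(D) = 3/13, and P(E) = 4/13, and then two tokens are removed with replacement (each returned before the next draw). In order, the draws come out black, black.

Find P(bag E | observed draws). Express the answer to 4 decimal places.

For each hypothesis, P(data | H) works out to: P(data | bag A) = (3/9)(3/9) = 0.11111; P(data | bag B) = (2/5)(2/5) = 0.16; P(data | bag C) = (3/8)(3/8) = 0.14062; P(data | bag D) = (2/4)(2/4) = 0.25; P(data | bag E) = (4/5)(4/5) = 0.64.
Multiplying each by its prior: 4/13 · 0.11111 = 0.034188, 1/13 · 0.16 = 0.012308, 1/13 · 0.14062 = 0.010817, 3/13 · 0.25 = 0.057692, 4/13 · 0.64 = 0.19692; these sum to 0.31193.
So P(bag E | data) = (0.19692) / (0.31193) = 0.63131.

0.6313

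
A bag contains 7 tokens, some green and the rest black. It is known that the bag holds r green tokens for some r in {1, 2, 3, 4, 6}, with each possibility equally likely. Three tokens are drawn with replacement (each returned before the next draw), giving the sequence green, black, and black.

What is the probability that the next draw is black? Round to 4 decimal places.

Under each hypothesis, the probability of the observed sequence is: P(data | r = 1) = (1/7)(6/7)(6/7) = 0.10496; P(data | r = 2) = (2/7)(5/7)(5/7) = 0.14577; P(data | r = 3) = (3/7)(4/7)(4/7) = 0.13994; P(data | r = 4) = (4/7)(3/7)(3/7) = 0.10496; P(data | r = 6) = (6/7)(1/7)(1/7) = 0.017493.
The prior-weighted likelihoods are 1/5 · 0.10496 = 0.020991, 1/5 · 0.14577 = 0.029155, 1/5 · 0.13994 = 0.027988, 1/5 · 0.10496 = 0.020991, 1/5 · 0.017493 = 0.0034985; these sum to 0.10262.
The posterior is then P(r = 1 | data) = 0.20455, P(r = 2 | data) = 0.28409, P(r = 3 | data) = 0.27273, P(r = 4 | data) = 0.20455, P(r = 6 | data) = 0.034091.
So P(black next | data) = Σ P(black next | H) P(H | data) = (6/7)(0.20455) + (5/7)(0.28409) + (4/7)(0.27273) + (3/7)(0.20455) + (1/7)(0.034091) = 0.62662.

0.6266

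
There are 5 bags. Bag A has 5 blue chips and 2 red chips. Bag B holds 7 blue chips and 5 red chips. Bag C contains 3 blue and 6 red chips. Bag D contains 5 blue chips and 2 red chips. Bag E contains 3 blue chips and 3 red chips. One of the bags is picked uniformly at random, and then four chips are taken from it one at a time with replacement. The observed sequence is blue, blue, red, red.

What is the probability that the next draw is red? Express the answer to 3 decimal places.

0.443

Under each hypothesis, the probability of the observed sequence is: P(data | bag A) = (5/7)(5/7)(2/7)(2/7) = 0.041649; P(data | bag B) = (7/12)(7/12)(5/12)(5/12) = 0.059076; P(data | bag C) = (3/9)(3/9)(6/9)(6/9) = 0.049383; P(data | bag D) = (5/7)(5/7)(2/7)(2/7) = 0.041649; P(data | bag E) = (3/6)(3/6)(3/6)(3/6) = 0.0625.
Weighting by the prior gives 1/5 · 0.041649 = 0.0083299, 1/5 · 0.059076 = 0.011815, 1/5 · 0.049383 = 0.0098765, 1/5 · 0.041649 = 0.0083299, 1/5 · 0.0625 = 0.0125; these sum to 0.050851.
Dividing through by the total gives posterior P(bag A | data) = 0.16381, P(bag B | data) = 0.23235, P(bag C | data) = 0.19422, P(bag D | data) = 0.16381, P(bag E | data) = 0.24581.
So P(red next | data) = Σ P(red next | H) P(H | data) = (2/7)(0.16381) + (5/12)(0.23235) + (2/3)(0.19422) + (2/7)(0.16381) + (1/2)(0.24581) = 0.4428.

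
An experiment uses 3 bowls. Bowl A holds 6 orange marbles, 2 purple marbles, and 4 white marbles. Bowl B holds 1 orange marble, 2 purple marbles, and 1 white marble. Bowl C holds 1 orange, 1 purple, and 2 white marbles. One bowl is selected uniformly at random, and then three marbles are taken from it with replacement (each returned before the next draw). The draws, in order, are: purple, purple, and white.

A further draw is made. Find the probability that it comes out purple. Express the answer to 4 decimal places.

0.3942

The likelihood of the observed sequence under each hypothesis: P(data | bowl A) = (2/12)(2/12)(4/12) = 0.0092593; P(data | bowl B) = (2/4)(2/4)(1/4) = 0.0625; P(data | bowl C) = (1/4)(1/4)(2/4) = 0.03125.
The prior-weighted likelihoods are 1/3 · 0.0092593 = 0.0030864, 1/3 · 0.0625 = 0.020833, 1/3 · 0.03125 = 0.010417; with total 0.034336.
Dividing through by the total gives posterior P(bowl A | data) = 0.089888, P(bowl B | data) = 0.60674, P(bowl C | data) = 0.30337.
So P(purple next | data) = Σ P(purple next | H) P(H | data) = (1/6)(0.089888) + (1/2)(0.60674) + (1/4)(0.30337) = 0.39419.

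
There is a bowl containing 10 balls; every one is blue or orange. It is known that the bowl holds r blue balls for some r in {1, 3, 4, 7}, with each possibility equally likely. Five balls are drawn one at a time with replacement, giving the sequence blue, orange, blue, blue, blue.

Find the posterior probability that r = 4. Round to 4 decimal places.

0.1649

The likelihood of the observed sequence under each hypothesis: P(data | r = 1) = (1/10)(9/10)(1/10)(1/10)(1/10) = 9e-05; P(data | r = 3) = (3/10)(7/10)(3/10)(3/10)(3/10) = 0.00567; P(data | r = 4) = (4/10)(6/10)(4/10)(4/10)(4/10) = 0.01536; P(data | r = 7) = (7/10)(3/10)(7/10)(7/10)(7/10) = 0.07203.
The prior-weighted likelihoods are 1/4 · 9e-05 = 2.25e-05, 1/4 · 0.00567 = 0.0014175, 1/4 · 0.01536 = 0.00384, 1/4 · 0.07203 = 0.018007; summing to 0.023287.
Hence P(r = 4 | data) = (0.00384) / (0.023287) = 0.1649.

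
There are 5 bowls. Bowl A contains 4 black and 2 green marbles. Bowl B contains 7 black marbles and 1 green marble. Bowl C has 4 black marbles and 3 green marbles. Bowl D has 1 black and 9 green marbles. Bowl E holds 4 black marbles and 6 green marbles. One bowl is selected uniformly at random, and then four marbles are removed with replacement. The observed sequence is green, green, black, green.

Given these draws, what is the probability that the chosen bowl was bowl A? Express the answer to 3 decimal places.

For each hypothesis, P(data | H) works out to: P(data | bowl A) = (2/6)(2/6)(4/6)(2/6) = 0.024691; P(data | bowl B) = (1/8)(1/8)(7/8)(1/8) = 0.001709; P(data | bowl C) = (3/7)(3/7)(4/7)(3/7) = 0.044981; P(data | bowl D) = (9/10)(9/10)(1/10)(9/10) = 0.0729; P(data | bowl E) = (6/10)(6/10)(4/10)(6/10) = 0.0864.
Weighting by the prior gives 1/5 · 0.024691 = 0.0049383, 1/5 · 0.001709 = 0.0003418, 1/5 · 0.044981 = 0.0089963, 1/5 · 0.0729 = 0.01458, 1/5 · 0.0864 = 0.01728; with total 0.046136.
By Bayes' rule, P(bowl A | data) = (0.0049383) / (0.046136) = 0.10704.

0.107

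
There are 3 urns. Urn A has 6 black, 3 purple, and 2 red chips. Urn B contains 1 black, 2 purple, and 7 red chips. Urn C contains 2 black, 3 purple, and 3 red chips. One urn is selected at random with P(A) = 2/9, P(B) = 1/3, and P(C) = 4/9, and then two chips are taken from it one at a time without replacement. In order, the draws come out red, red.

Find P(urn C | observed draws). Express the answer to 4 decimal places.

0.2298

Under each hypothesis, the probability of the observed sequence is: P(data | urn A) = (2/11)(1/10) = 0.018182; P(data | urn B) = (7/10)(6/9) = 0.46667; P(data | urn C) = (3/8)(2/7) = 0.10714.
Multiplying each by its prior: 2/9 · 0.018182 = 0.0040404, 1/3 · 0.46667 = 0.15556, 4/9 · 0.10714 = 0.047619; these sum to 0.20722.
By Bayes' rule, P(urn C | data) = (0.047619) / (0.20722) = 0.22981.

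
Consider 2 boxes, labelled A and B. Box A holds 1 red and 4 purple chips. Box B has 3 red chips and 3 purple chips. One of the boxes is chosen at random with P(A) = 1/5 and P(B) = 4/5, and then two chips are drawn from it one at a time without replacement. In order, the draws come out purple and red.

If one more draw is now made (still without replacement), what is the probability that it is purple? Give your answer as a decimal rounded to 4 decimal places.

Under each hypothesis, the probability of the observed sequence is: P(data | box A) = (4/5)(1/4) = 1/5; P(data | box B) = (3/6)(3/5) = 3/10.
Weighting by the prior gives 1/5 · 1/5 = 1/25, 4/5 · 3/10 = 6/25; these sum to 7/25.
Normalising, the posterior is P(box A | data) = 1/7, P(box B | data) = 6/7.
So P(purple next | data) = Σ P(purple next | H) P(H | data) = (1)(1/7) + (1/2)(6/7) = 4/7.

0.5714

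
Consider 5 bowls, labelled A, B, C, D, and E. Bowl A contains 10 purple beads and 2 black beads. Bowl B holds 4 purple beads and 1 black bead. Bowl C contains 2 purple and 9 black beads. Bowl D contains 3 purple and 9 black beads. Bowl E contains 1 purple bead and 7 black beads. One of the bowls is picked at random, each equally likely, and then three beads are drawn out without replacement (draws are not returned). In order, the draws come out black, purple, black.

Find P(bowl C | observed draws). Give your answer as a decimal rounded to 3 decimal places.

0.324

Under each hypothesis, the probability of the observed sequence is: P(data | bowl A) = (2/12)(10/11)(1/10) = 0.015152; P(data | bowl B) = (1/5)(4/4)(0/3) = 0; P(data | bowl C) = (9/11)(2/10)(8/9) = 0.14545; P(data | bowl D) = (9/12)(3/11)(8/10) = 0.16364; P(data | bowl E) = (7/8)(1/7)(6/6) = 0.125.
The prior-weighted likelihoods are 1/5 · 0.015152 = 0.0030303, 1/5 · 0 = 0, 1/5 · 0.14545 = 0.029091, 1/5 · 0.16364 = 0.032727, 1/5 · 0.125 = 0.025; summing to 0.089848.
So P(bowl C | data) = (0.029091) / (0.089848) = 0.32378.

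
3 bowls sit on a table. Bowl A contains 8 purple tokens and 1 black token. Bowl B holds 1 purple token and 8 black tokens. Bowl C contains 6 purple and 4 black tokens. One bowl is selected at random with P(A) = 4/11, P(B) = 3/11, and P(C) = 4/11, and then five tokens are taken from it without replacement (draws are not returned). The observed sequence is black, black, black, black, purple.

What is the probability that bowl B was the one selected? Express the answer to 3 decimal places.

0.946

Compute the likelihood of the observed sequence for each case: P(data | bowl A) = (1/9)(0/8) = 0; P(data | bowl B) = (8/9)(7/8)(6/7)(5/6)(1/5) = 0.11111; P(data | bowl C) = (4/10)(3/9)(2/8)(1/7)(6/6) = 0.0047619.
The prior-weighted likelihoods are 4/11 · 0 = 0, 3/11 · 0.11111 = 0.030303, 4/11 · 0.0047619 = 0.0017316; these sum to 0.032035.
Therefore the posterior P(bowl B | data) = (0.030303) / (0.032035) = 0.94595.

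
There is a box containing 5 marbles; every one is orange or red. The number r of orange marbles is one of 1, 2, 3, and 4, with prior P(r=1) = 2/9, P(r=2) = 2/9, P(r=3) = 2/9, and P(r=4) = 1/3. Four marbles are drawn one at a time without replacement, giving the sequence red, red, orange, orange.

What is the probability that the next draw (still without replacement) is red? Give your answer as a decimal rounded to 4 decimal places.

0.5000

Under each hypothesis, the probability of the observed sequence is: P(data | r = 1) = (4/5)(3/4)(1/3)(0/2) = 0; P(data | r = 2) = (3/5)(2/4)(2/3)(1/2) = 1/10; P(data | r = 3) = (2/5)(1/4)(3/3)(2/2) = 1/10; P(data | r = 4) = (1/5)(0/4) = 0.
Multiplying each by its prior: 2/9 · 0 = 0, 2/9 · 1/10 = 1/45, 2/9 · 1/10 = 1/45, 1/3 · 0 = 0; with total 2/45.
Normalising, the posterior is P(r = 1 | data) = 0, P(r = 2 | data) = 1/2, P(r = 3 | data) = 1/2, P(r = 4 | data) = 0.
So P(red next | data) = Σ P(red next | H) P(H | data) = (1)(1/2) + (0)(1/2) = 1/2.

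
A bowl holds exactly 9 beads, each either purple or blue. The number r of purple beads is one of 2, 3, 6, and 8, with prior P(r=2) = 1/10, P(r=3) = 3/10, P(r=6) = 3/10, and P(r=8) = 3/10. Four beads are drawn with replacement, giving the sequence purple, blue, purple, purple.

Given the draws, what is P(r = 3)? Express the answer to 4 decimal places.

0.1208

Compute the likelihood of the observed sequence for each case: P(data | r = 2) = (2/9)(7/9)(2/9)(2/9) = 0.0085353; P(data | r = 3) = (3/9)(6/9)(3/9)(3/9) = 0.024691; P(data | r = 6) = (6/9)(3/9)(6/9)(6/9) = 0.098765; P(data | r = 8) = (8/9)(1/9)(8/9)(8/9) = 0.078037.
Multiplying each by its prior: 1/10 · 0.0085353 = 0.00085353, 3/10 · 0.024691 = 0.0074074, 3/10 · 0.098765 = 0.02963, 3/10 · 0.078037 = 0.023411; with total 0.061302.
Therefore the posterior P(r = 3 | data) = (0.0074074) / (0.061302) = 0.12084.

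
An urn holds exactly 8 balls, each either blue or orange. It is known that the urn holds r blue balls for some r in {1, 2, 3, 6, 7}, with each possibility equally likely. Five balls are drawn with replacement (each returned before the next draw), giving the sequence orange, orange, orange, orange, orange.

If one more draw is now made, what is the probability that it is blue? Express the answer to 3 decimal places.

0.189

For each hypothesis, P(data | H) works out to: P(data | r = 1) = (7/8)(7/8)(7/8)(7/8)(7/8) = 0.51291; P(data | r = 2) = (6/8)(6/8)(6/8)(6/8)(6/8) = 0.2373; P(data | r = 3) = (5/8)(5/8)(5/8)(5/8)(5/8) = 0.095367; P(data | r = 6) = (2/8)(2/8)(2/8)(2/8)(2/8) = 0.00097656; P(data | r = 7) = (1/8)(1/8)(1/8)(1/8)(1/8) = 3.0518e-05.
Weighting by the prior gives 1/5 · 0.51291 = 0.10258, 1/5 · 0.2373 = 0.047461, 1/5 · 0.095367 = 0.019073, 1/5 · 0.00097656 = 0.00019531, 1/5 · 3.0518e-05 = 6.1035e-06; these sum to 0.16932.
The posterior is then P(r = 1 | data) = 0.60585, P(r = 2 | data) = 0.28031, P(r = 3 | data) = 0.11265, P(r = 6 | data) = 0.0011535, P(r = 7 | data) = 3.6048e-05.
Averaging over the posterior, P(blue next | data) = (1/8)(0.60585) + (1/4)(0.28031) + (3/8)(0.11265) + (3/4)(0.0011535) + (7/8)(3.6048e-05) = 0.18895.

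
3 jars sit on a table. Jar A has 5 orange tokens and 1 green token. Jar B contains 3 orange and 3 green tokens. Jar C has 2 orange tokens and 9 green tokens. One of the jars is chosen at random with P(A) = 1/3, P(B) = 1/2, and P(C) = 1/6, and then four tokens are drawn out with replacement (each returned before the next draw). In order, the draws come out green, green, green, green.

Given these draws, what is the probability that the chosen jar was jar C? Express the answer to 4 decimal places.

0.7033

For each hypothesis, P(data | H) works out to: P(data | jar A) = (1/6)(1/6)(1/6)(1/6) = 0.0007716; P(data | jar B) = (3/6)(3/6)(3/6)(3/6) = 0.0625; P(data | jar C) = (9/11)(9/11)(9/11)(9/11) = 0.44813.
Weighting by the prior gives 1/3 · 0.0007716 = 0.0002572, 1/2 · 0.0625 = 0.03125, 1/6 · 0.44813 = 0.074688; summing to 0.10619.
So P(jar C | data) = (0.074688) / (0.10619) = 0.70331.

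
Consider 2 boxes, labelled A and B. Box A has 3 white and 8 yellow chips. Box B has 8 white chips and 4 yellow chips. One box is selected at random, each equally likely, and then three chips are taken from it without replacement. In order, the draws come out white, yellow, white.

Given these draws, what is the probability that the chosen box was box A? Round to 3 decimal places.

0.222

The likelihood of the observed sequence under each hypothesis: P(data | box A) = (3/11)(8/10)(2/9) = 8/165; P(data | box B) = (8/12)(4/11)(7/10) = 28/165.
Multiplying each by its prior: 1/2 · 8/165 = 4/165, 1/2 · 28/165 = 14/165; these sum to 6/55.
So P(box A | data) = (4/165) / (6/55) = 2/9.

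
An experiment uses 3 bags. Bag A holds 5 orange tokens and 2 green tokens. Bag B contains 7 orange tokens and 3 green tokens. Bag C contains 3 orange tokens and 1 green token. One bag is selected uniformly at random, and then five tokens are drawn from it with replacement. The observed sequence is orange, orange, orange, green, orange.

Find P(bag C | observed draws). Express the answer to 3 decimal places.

Under each hypothesis, the probability of the observed sequence is: P(data | bag A) = (5/7)(5/7)(5/7)(2/7)(5/7) = 0.074374; P(data | bag B) = (7/10)(7/10)(7/10)(3/10)(7/10) = 0.07203; P(data | bag C) = (3/4)(3/4)(3/4)(1/4)(3/4) = 0.079102.
Weighting by the prior gives 1/3 · 0.074374 = 0.024791, 1/3 · 0.07203 = 0.02401, 1/3 · 0.079102 = 0.026367; with total 0.075168.
Therefore the posterior P(bag C | data) = (0.026367) / (0.075168) = 0.35077.

0.351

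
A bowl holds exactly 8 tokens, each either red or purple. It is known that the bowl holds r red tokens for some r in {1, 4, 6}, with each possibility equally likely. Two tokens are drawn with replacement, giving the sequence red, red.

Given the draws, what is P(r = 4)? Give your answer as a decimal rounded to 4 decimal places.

0.3019

For each hypothesis, P(data | H) works out to: P(data | r = 1) = (1/8)(1/8) = 1/64; P(data | r = 4) = (4/8)(4/8) = 1/4; P(data | r = 6) = (6/8)(6/8) = 9/16.
Multiplying each by its prior: 1/3 · 1/64 = 1/192, 1/3 · 1/4 = 1/12, 1/3 · 9/16 = 3/16; these sum to 53/192.
Therefore the posterior P(r = 4 | data) = (1/12) / (53/192) = 16/53.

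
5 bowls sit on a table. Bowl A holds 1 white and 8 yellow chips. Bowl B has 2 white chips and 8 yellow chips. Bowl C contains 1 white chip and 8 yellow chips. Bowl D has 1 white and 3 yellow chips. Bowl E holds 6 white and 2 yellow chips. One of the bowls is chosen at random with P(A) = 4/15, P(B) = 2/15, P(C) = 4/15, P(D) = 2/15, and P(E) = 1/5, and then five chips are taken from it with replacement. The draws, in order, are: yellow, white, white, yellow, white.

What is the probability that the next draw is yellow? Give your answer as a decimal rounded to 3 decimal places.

0.423

Under each hypothesis, the probability of the observed sequence is: P(data | bowl A) = (8/9)(1/9)(1/9)(8/9)(1/9) = 0.0010838; P(data | bowl B) = (8/10)(2/10)(2/10)(8/10)(2/10) = 0.00512; P(data | bowl C) = (8/9)(1/9)(1/9)(8/9)(1/9) = 0.0010838; P(data | bowl D) = (3/4)(1/4)(1/4)(3/4)(1/4) = 0.0087891; P(data | bowl E) = (2/8)(6/8)(6/8)(2/8)(6/8) = 0.026367.
Multiplying each by its prior: 4/15 · 0.0010838 = 0.00028903, 2/15 · 0.00512 = 0.00068267, 4/15 · 0.0010838 = 0.00028903, 2/15 · 0.0087891 = 0.0011719, 1/5 · 0.026367 = 0.0052734; these sum to 0.007706.
Dividing through by the total gives posterior P(bowl A | data) = 0.037506, P(bowl B | data) = 0.088589, P(bowl C | data) = 0.037506, P(bowl D | data) = 0.15207, P(bowl E | data) = 0.68433.
Averaging over the posterior, P(yellow next | data) = (8/9)(0.037506) + (4/5)(0.088589) + (8/9)(0.037506) + (3/4)(0.15207) + (1/4)(0.68433) = 0.42268.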